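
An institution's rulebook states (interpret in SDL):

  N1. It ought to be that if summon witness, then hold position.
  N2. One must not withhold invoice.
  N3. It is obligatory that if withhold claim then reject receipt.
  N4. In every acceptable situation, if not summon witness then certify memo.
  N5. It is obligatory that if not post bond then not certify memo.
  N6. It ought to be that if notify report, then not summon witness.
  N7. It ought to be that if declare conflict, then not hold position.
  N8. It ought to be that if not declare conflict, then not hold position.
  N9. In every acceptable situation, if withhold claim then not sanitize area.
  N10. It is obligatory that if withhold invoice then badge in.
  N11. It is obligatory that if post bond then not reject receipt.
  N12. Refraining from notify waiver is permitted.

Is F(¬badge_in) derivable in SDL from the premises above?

Premise 10 is O(withhold_invoice → badge_in), but O(withhold_invoice) is not derivable from the premises, so it does not yield O(badge_in).
No other premise forces O(badge_in). An ideal world satisfying every premise can still have ¬badge_in true, so F(¬badge_in) is not derivable.

No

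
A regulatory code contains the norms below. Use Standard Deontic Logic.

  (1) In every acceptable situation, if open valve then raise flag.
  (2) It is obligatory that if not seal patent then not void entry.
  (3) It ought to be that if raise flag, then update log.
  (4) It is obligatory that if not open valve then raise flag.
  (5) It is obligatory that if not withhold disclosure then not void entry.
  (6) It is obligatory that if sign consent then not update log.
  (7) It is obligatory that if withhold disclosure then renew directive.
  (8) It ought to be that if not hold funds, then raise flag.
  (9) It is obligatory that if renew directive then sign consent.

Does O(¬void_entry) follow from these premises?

By case analysis on ¬open_valve: premise 4 gives O(¬open_valve → raise_flag) and premise 1 gives O(open_valve → raise_flag), so O(raise_flag) either way.
With premise 3, O(raise_flag → update_log), the K-axiom yields O(update_log).
Premise 6 is O(sign_consent → ¬update_log); contrapositively O(update_log → ¬sign_consent). Since O(update_log) holds, K gives O(¬sign_consent).
Premise 9 is O(renew_directive → sign_consent); contrapositively O(¬sign_consent → ¬renew_directive). Since O(¬sign_consent) holds, K gives O(¬renew_directive).
Premise 7 is O(withhold_disclosure → renew_directive); contrapositively O(¬renew_directive → ¬withhold_disclosure). Since O(¬renew_directive) holds, K gives O(¬withhold_disclosure).
With premise 5, O(¬withhold_disclosure → ¬void_entry), the K-axiom yields O(¬void_entry).
Premises 2, 8 do not contribute to this derivation.
So O(¬void_entry) follows.

Yes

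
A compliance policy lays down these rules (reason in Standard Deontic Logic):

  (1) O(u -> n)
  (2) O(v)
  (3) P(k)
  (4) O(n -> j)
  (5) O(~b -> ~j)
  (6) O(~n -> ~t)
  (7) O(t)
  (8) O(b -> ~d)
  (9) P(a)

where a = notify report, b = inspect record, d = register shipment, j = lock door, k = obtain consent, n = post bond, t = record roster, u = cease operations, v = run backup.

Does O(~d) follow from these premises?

Premise 7 states O(t) outright.
Premise 6 is O(~n -> ~t); contrapositively O(t -> n). Since O(t) holds, K gives O(n).
From O(n) and premise 4, O(n -> j), we obtain O(j).
Premise 5, O(~b -> ~j), contraposes to O(j -> b); with O(j) we get O(b).
With premise 8, O(b -> ~d), the K-axiom yields O(~d).
Premises 1, 2, 3, 9 do not contribute to this derivation.
So O(~d) follows.

Yes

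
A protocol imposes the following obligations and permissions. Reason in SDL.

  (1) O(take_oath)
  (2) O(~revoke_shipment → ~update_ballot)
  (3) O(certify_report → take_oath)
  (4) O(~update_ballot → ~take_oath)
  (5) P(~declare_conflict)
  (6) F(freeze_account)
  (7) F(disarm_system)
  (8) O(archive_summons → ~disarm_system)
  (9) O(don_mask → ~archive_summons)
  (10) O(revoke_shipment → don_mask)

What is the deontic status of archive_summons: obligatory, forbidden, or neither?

Forbidden

Premise 1 states O(take_oath) outright.
The contrapositive of premise 4 (O(~update_ballot → ~take_oath)) is O(take_oath → update_ballot), and O(take_oath) is already established, so O(update_ballot).
The contrapositive of premise 2 (O(~revoke_shipment → ~update_ballot)) is O(update_ballot → revoke_shipment), and O(update_ballot) is already established, so O(revoke_shipment).
Applying K to premise 10 (O(revoke_shipment → don_mask)) and O(revoke_shipment) yields O(don_mask).
With premise 9, O(don_mask → ~archive_summons), the K-axiom yields O(~archive_summons).
Premises 3, 5, 6, 7, 8 do not contribute to this derivation.
Thus O(~archive_summons), which is F(archive_summons): archive_summons is forbidden.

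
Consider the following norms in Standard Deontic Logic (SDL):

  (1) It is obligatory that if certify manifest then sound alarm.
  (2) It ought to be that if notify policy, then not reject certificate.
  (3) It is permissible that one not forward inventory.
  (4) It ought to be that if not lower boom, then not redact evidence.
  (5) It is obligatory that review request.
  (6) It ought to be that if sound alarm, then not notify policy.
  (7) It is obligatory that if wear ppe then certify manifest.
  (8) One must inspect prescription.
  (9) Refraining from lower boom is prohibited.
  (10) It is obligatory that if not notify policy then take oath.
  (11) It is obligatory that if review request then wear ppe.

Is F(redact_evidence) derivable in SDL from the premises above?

No

Premise 4 is O(¬lower_boom → ¬redact_evidence), but O(¬lower_boom) is not derivable from the premises, so it does not yield O(¬redact_evidence).
No other premise forces O(¬redact_evidence). An ideal world satisfying every premise can still have redact_evidence true, so F(redact_evidence) is not derivable.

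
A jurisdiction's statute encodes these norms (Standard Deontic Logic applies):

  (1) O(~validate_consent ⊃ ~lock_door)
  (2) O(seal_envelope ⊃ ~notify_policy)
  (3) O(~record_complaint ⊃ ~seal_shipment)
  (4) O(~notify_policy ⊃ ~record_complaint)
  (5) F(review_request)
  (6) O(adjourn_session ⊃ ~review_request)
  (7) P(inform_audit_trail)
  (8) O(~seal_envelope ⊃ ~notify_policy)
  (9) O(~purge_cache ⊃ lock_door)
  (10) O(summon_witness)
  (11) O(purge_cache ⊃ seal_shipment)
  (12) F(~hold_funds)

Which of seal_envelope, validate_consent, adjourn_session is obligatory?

validate_consent

Premises 2 and 8 cover both cases: O(seal_envelope ⊃ ~notify_policy) and O(~seal_envelope ⊃ ~notify_policy). Since seal_envelope ∨ ~seal_envelope is a tautology, O(~notify_policy) follows.
From O(~notify_policy) and premise 4, O(~notify_policy ⊃ ~record_complaint), we obtain O(~record_complaint).
From O(~record_complaint) and premise 3, O(~record_complaint ⊃ ~seal_shipment), we obtain O(~seal_shipment).
The contrapositive of premise 11 (O(purge_cache ⊃ seal_shipment)) is O(~seal_shipment ⊃ ~purge_cache), and O(~seal_shipment) is already established, so O(~purge_cache).
From O(~purge_cache) and premise 9, O(~purge_cache ⊃ lock_door), we obtain O(lock_door).
Premise 1, O(~validate_consent ⊃ ~lock_door), contraposes to O(lock_door ⊃ validate_consent); with O(lock_door) we get O(validate_consent).
So O(validate_consent) holds — validate_consent is obligatory. None of the other listed options is made obligatory by any chain of premises.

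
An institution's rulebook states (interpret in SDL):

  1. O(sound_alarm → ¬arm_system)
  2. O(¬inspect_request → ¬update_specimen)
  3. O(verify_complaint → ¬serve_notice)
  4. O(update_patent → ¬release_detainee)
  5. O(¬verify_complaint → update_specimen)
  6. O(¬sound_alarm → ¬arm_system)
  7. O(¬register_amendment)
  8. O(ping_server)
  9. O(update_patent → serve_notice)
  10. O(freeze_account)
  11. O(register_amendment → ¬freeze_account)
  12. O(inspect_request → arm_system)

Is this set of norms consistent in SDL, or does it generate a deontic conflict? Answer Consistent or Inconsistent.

Consistent

Premise 11 is O(register_amendment → ¬freeze_account), but O(register_amendment) is not derivable from the premises, so it does not yield O(¬freeze_account).
So O(¬freeze_account) is not derivable, and the apparent clash with O(freeze_account) does not arise.
A world satisfying every obligation exists (e.g. arm_system=false, freeze_account=true, inspect_request=false, ping_server=true, register_amendment=false, release_detainee=false, serve_notice=false, sound_alarm=false, update_patent=false, update_specimen=false, verify_complaint=true); no atom is both obligatory and forbidden, so the set is consistent.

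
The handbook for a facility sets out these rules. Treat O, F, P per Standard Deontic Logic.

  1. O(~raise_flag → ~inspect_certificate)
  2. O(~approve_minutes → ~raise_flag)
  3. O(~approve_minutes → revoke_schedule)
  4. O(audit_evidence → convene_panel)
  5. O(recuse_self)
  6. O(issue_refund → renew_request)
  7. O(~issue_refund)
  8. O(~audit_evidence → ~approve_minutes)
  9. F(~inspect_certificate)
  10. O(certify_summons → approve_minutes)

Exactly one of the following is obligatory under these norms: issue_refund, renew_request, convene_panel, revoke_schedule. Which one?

Premise 9, F(~inspect_certificate), is equivalent to O(inspect_certificate).
The contrapositive of premise 1 (O(~raise_flag → ~inspect_certificate)) is O(inspect_certificate → raise_flag), and O(inspect_certificate) is already established, so O(raise_flag).
Premise 2 is O(~approve_minutes → ~raise_flag); contrapositively O(raise_flag → approve_minutes). Since O(raise_flag) holds, K gives O(approve_minutes).
Premise 8, O(~audit_evidence → ~approve_minutes), contraposes to O(approve_minutes → audit_evidence); with O(approve_minutes) we get O(audit_evidence).
From O(audit_evidence) and premise 4, O(audit_evidence → convene_panel), we obtain O(convene_panel).
So O(convene_panel) holds — convene_panel is obligatory. None of the other listed options is made obligatory by any chain of premises.

convene_panel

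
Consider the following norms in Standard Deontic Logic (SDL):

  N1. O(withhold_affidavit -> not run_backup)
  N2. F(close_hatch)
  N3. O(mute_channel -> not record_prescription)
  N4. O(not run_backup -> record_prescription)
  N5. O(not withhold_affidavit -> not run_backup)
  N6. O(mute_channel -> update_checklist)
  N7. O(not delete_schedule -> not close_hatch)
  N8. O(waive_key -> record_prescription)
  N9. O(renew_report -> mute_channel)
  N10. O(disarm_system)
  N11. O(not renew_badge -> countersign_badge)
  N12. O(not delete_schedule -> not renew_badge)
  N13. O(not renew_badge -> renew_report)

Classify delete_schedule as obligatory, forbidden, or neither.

Premises 5 and 1 cover both cases: O(not withhold_affidavit -> not run_backup) and O(withhold_affidavit -> not run_backup). Since not withhold_affidavit ∨ withhold_affidavit is a tautology, O(not run_backup) follows.
With premise 4, O(not run_backup -> record_prescription), the K-axiom yields O(record_prescription).
The contrapositive of premise 3 (O(mute_channel -> not record_prescription)) is O(record_prescription -> not mute_channel), and O(record_prescription) is already established, so O(not mute_channel).
Premise 9, O(renew_report -> mute_channel), contraposes to O(not mute_channel -> not renew_report); with O(not mute_channel) we get O(not renew_report).
Premise 13, O(not renew_badge -> renew_report), contraposes to O(not renew_report -> renew_badge); with O(not renew_report) we get O(renew_badge).
The contrapositive of premise 12 (O(not delete_schedule -> not renew_badge)) is O(renew_badge -> delete_schedule), and O(renew_badge) is already established, so O(delete_schedule).
Premises 2, 6, 7, 8, 10, 11 do not contribute to this derivation.
Hence delete_schedule is obligatory.

Obligatory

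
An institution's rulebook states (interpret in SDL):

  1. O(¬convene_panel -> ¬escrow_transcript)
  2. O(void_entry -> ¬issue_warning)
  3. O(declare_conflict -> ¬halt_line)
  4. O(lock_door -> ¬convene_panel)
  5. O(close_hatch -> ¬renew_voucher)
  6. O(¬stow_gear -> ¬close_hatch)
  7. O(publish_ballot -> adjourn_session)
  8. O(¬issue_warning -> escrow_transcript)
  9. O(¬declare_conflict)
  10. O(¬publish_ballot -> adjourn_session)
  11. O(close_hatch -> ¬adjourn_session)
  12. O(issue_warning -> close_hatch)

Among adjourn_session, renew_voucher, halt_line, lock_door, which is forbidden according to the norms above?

lock_door

Premises 7 and 10 cover both cases: O(publish_ballot -> adjourn_session) and O(¬publish_ballot -> adjourn_session). Since publish_ballot ∨ ¬publish_ballot is a tautology, O(adjourn_session) follows.
The contrapositive of premise 11 (O(close_hatch -> ¬adjourn_session)) is O(adjourn_session -> ¬close_hatch), and O(adjourn_session) is already established, so O(¬close_hatch).
Premise 12 is O(issue_warning -> close_hatch); contrapositively O(¬close_hatch -> ¬issue_warning). Since O(¬close_hatch) holds, K gives O(¬issue_warning).
With premise 8, O(¬issue_warning -> escrow_transcript), the K-axiom yields O(escrow_transcript).
Premise 1 is O(¬convene_panel -> ¬escrow_transcript); contrapositively O(escrow_transcript -> convene_panel). Since O(escrow_transcript) holds, K gives O(convene_panel).
Premise 4, O(lock_door -> ¬convene_panel), contraposes to O(convene_panel -> ¬lock_door); with O(convene_panel) we get O(¬lock_door).
So O(¬lock_door) holds, i.e. lock_door is forbidden. None of the other listed options is forbidden under the premises.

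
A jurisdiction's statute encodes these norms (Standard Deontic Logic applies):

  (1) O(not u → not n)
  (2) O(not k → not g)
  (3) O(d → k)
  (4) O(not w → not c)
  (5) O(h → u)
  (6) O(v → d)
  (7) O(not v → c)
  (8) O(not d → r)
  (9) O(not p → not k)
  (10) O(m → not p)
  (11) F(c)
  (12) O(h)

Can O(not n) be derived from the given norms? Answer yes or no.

Premise 1 is O(not u → not n), but O(not u) is not derivable from the premises, so it does not yield O(not n).
No other premise forces O(not n). An ideal world satisfying every premise can still have not n false, so O(not n) is not derivable.

No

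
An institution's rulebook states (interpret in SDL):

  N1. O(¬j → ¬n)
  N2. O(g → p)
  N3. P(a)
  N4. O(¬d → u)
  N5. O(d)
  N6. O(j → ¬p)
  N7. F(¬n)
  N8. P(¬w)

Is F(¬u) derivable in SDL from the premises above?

No

Premise 4 is O(¬d → u), but O(¬d) is not derivable from the premises, so it does not yield O(u).
No other premise forces O(u). An ideal world satisfying every premise can still have ¬u true, so F(¬u) is not derivable.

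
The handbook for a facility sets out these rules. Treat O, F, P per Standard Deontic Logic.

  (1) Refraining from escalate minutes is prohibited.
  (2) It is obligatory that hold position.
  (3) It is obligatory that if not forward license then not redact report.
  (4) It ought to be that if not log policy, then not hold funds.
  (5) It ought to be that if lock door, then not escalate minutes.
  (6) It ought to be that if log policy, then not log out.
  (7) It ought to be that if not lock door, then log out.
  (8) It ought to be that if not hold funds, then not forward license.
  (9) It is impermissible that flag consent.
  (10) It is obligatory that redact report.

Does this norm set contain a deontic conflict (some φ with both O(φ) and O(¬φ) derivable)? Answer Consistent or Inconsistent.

Inconsistent

Premise 10 gives O(redact_report).
Premise 3, O(¬forward_license → ¬redact_report), contraposes to O(redact_report → forward_license); with O(redact_report) we get O(forward_license).
The contrapositive of premise 8 (O(¬hold_funds → ¬forward_license)) is O(forward_license → hold_funds), and O(forward_license) is already established, so O(hold_funds).
Premise 4, O(¬log_policy → ¬hold_funds), contraposes to O(hold_funds → log_policy); with O(hold_funds) we get O(log_policy).
Applying K to premise 6 (O(log_policy → ¬log_out)) and O(log_policy) yields O(¬log_out).
Premise 7, O(¬lock_door → log_out), contraposes to O(¬log_out → lock_door); with O(¬log_out) we get O(lock_door).
Premise 5 is O(lock_door → ¬escalate_minutes); since O(lock_door), deontic closure gives O(¬escalate_minutes).
But premise 1, F(¬escalate_minutes), means O(escalate_minutes).
We now have both O(¬escalate_minutes) and O(escalate_minutes) — escalate_minutes is simultaneously obligatory and forbidden, violating the D-axiom.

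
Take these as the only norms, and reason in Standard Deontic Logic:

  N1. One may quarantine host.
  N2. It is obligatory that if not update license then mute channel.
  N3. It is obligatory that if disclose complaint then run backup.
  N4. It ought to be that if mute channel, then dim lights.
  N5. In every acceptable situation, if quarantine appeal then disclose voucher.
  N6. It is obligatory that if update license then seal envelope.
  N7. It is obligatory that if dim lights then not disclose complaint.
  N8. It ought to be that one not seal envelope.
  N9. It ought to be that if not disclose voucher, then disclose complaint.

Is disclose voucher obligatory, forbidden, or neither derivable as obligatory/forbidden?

Premise 8 states O(¬seal_envelope) outright.
Premise 6, O(update_license → seal_envelope), contraposes to O(¬seal_envelope → ¬update_license); with O(¬seal_envelope) we get O(¬update_license).
Premise 2 is O(¬update_license → mute_channel); since O(¬update_license), deontic closure gives O(mute_channel).
Applying K to premise 4 (O(mute_channel → dim_lights)) and O(mute_channel) yields O(dim_lights).
Applying K to premise 7 (O(dim_lights → ¬disclose_complaint)) and O(dim_lights) yields O(¬disclose_complaint).
The contrapositive of premise 9 (O(¬disclose_voucher → disclose_complaint)) is O(¬disclose_complaint → disclose_voucher), and O(¬disclose_complaint) is already established, so O(disclose_voucher).
Premises 1, 3, 5 do not contribute to this derivation.
Hence disclose_voucher is obligatory.

Obligatory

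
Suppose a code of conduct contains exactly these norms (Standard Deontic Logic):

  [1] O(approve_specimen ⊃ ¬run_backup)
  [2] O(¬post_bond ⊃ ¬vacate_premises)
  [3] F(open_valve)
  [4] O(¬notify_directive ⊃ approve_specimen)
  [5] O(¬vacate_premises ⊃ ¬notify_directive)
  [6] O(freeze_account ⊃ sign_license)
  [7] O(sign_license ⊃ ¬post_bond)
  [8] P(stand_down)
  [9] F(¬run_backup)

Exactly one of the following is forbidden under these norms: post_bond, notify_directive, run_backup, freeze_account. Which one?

freeze_account

Premise 9 is F(¬run_backup), i.e. O(run_backup).
Premise 1, O(approve_specimen ⊃ ¬run_backup), contraposes to O(run_backup ⊃ ¬approve_specimen); with O(run_backup) we get O(¬approve_specimen).
Premise 4, O(¬notify_directive ⊃ approve_specimen), contraposes to O(¬approve_specimen ⊃ notify_directive); with O(¬approve_specimen) we get O(notify_directive).
Premise 5 is O(¬vacate_premises ⊃ ¬notify_directive); contrapositively O(notify_directive ⊃ vacate_premises). Since O(notify_directive) holds, K gives O(vacate_premises).
Premise 2 is O(¬post_bond ⊃ ¬vacate_premises); contrapositively O(vacate_premises ⊃ post_bond). Since O(vacate_premises) holds, K gives O(post_bond).
Premise 7 is O(sign_license ⊃ ¬post_bond); contrapositively O(post_bond ⊃ ¬sign_license). Since O(post_bond) holds, K gives O(¬sign_license).
Premise 6 is O(freeze_account ⊃ sign_license); contrapositively O(¬sign_license ⊃ ¬freeze_account). Since O(¬sign_license) holds, K gives O(¬freeze_account).
So O(¬freeze_account) holds, i.e. freeze_account is forbidden. None of the other listed options is forbidden under the premises.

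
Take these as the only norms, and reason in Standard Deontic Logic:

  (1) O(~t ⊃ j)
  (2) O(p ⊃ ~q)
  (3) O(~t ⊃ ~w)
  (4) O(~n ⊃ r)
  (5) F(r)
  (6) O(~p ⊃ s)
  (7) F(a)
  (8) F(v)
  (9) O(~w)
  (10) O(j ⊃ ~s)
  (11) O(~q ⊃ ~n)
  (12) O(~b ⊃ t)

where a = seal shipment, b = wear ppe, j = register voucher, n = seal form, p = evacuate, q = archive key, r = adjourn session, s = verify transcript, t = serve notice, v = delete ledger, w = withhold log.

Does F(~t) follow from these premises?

Yes

Premise 5 is F(r), i.e. O(~r).
Premise 4, O(~n ⊃ r), contraposes to O(~r ⊃ n); with O(~r) we get O(n).
Premise 11 is O(~q ⊃ ~n); contrapositively O(n ⊃ q). Since O(n) holds, K gives O(q).
Premise 2, O(p ⊃ ~q), contraposes to O(q ⊃ ~p); with O(q) we get O(~p).
Premise 6 is O(~p ⊃ s); since O(~p), deontic closure gives O(s).
Premise 10, O(j ⊃ ~s), contraposes to O(s ⊃ ~j); with O(s) we get O(~j).
The contrapositive of premise 1 (O(~t ⊃ j)) is O(~j ⊃ t), and O(~j) is already established, so O(t).
Premises 3, 7, 8, 9, 12 do not contribute to this derivation.
So O(t) holds, i.e. F(~t). The claim follows.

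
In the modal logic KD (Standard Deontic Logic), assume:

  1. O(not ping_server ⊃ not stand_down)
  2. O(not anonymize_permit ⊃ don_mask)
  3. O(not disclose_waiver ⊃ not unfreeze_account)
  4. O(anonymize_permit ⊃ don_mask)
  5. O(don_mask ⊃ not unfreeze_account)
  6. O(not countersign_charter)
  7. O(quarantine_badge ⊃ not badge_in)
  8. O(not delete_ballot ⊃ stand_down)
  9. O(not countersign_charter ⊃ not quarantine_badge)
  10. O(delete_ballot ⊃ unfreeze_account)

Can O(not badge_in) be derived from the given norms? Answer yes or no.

Premise 7 is O(quarantine_badge ⊃ not badge_in), but O(quarantine_badge) is not derivable from the premises, so it does not yield O(not badge_in).
No other premise forces O(not badge_in). An ideal world satisfying every premise can still have not badge_in false, so O(not badge_in) is not derivable.

No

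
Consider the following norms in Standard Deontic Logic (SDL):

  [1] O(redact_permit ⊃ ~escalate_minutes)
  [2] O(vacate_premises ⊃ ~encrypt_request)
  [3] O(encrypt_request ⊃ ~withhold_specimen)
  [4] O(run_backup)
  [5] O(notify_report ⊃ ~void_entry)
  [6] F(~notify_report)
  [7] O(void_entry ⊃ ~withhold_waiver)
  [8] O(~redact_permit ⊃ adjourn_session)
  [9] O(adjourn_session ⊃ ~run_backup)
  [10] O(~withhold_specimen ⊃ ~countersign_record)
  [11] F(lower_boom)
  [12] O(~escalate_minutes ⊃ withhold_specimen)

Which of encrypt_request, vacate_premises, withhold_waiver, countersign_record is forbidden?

Premise 4 states O(run_backup) outright.
The contrapositive of premise 9 (O(adjourn_session ⊃ ~run_backup)) is O(run_backup ⊃ ~adjourn_session), and O(run_backup) is already established, so O(~adjourn_session).
Premise 8, O(~redact_permit ⊃ adjourn_session), contraposes to O(~adjourn_session ⊃ redact_permit); with O(~adjourn_session) we get O(redact_permit).
With premise 1, O(redact_permit ⊃ ~escalate_minutes), the K-axiom yields O(~escalate_minutes).
Applying K to premise 12 (O(~escalate_minutes ⊃ withhold_specimen)) and O(~escalate_minutes) yields O(withhold_specimen).
The contrapositive of premise 3 (O(encrypt_request ⊃ ~withhold_specimen)) is O(withhold_specimen ⊃ ~encrypt_request), and O(withhold_specimen) is already established, so O(~encrypt_request).
So O(~encrypt_request) holds, i.e. encrypt_request is forbidden. None of the other listed options is forbidden under the premises.

encrypt_request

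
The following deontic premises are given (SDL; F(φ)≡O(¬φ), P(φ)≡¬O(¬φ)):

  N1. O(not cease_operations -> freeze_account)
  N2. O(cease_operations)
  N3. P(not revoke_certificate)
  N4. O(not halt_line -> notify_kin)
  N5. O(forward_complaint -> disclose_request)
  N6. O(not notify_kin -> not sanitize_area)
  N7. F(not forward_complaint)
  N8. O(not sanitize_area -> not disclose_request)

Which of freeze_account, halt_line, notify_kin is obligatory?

Premise 7 is F(not forward_complaint), i.e. O(forward_complaint).
Applying K to premise 5 (O(forward_complaint -> disclose_request)) and O(forward_complaint) yields O(disclose_request).
Premise 8 is O(not sanitize_area -> not disclose_request); contrapositively O(disclose_request -> sanitize_area). Since O(disclose_request) holds, K gives O(sanitize_area).
The contrapositive of premise 6 (O(not notify_kin -> not sanitize_area)) is O(sanitize_area -> notify_kin), and O(sanitize_area) is already established, so O(notify_kin).
So O(notify_kin) holds — notify_kin is obligatory. None of the other listed options is made obligatory by any chain of premises.

notify_kin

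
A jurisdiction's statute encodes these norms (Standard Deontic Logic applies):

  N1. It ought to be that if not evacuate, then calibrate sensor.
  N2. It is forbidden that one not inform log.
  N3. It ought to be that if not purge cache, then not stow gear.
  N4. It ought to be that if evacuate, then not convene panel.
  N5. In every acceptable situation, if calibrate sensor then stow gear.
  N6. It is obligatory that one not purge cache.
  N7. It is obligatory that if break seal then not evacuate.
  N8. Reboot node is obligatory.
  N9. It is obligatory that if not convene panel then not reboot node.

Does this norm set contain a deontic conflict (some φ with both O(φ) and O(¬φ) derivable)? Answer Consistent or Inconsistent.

Inconsistent

From premise 8 we have O(reboot_node).
Premise 9 is O(¬convene_panel → ¬reboot_node); contrapositively O(reboot_node → convene_panel). Since O(reboot_node) holds, K gives O(convene_panel).
The contrapositive of premise 4 (O(evacuate → ¬convene_panel)) is O(convene_panel → ¬evacuate), and O(convene_panel) is already established, so O(¬evacuate).
Applying K to premise 1 (O(¬evacuate → calibrate_sensor)) and O(¬evacuate) yields O(calibrate_sensor).
From O(calibrate_sensor) and premise 5, O(calibrate_sensor → stow_gear), we obtain O(stow_gear).
Premise 3 is O(¬purge_cache → ¬stow_gear); contrapositively O(stow_gear → purge_cache). Since O(stow_gear) holds, K gives O(purge_cache).
However, premise 6 gives O(¬purge_cache).
We now have both O(purge_cache) and O(¬purge_cache) — purge_cache is simultaneously obligatory and forbidden, violating the D-axiom.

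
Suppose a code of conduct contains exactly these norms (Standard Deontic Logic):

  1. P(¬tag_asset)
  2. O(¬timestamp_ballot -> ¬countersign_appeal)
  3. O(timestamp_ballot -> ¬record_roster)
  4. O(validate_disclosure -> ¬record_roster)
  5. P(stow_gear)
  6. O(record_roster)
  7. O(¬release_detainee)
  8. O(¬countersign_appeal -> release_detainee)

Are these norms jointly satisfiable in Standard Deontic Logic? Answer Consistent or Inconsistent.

Premise 7 gives O(¬release_detainee).
Premise 8 is O(¬countersign_appeal -> release_detainee); contrapositively O(¬release_detainee -> countersign_appeal). Since O(¬release_detainee) holds, K gives O(countersign_appeal).
Premise 2 is O(¬timestamp_ballot -> ¬countersign_appeal); contrapositively O(countersign_appeal -> timestamp_ballot). Since O(countersign_appeal) holds, K gives O(timestamp_ballot).
Premise 3 is O(timestamp_ballot -> ¬record_roster); since O(timestamp_ballot), deontic closure gives O(¬record_roster).
However, premise 6 gives O(record_roster).
We now have both O(¬record_roster) and O(record_roster) — record_roster is simultaneously obligatory and forbidden, violating the D-axiom.

Inconsistent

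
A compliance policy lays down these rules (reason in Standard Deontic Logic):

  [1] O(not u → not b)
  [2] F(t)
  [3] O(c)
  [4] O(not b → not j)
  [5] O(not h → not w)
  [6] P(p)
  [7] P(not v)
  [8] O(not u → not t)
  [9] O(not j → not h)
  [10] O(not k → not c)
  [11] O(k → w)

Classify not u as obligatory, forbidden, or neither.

From premise 3 we have O(c).
Premise 10, O(not k → not c), contraposes to O(c → k); with O(c) we get O(k).
Premise 11 is O(k → w); since O(k), deontic closure gives O(w).
The contrapositive of premise 5 (O(not h → not w)) is O(w → h), and O(w) is already established, so O(h).
Premise 9 is O(not j → not h); contrapositively O(h → j). Since O(h) holds, K gives O(j).
The contrapositive of premise 4 (O(not b → not j)) is O(j → b), and O(j) is already established, so O(b).
Premise 1, O(not u → not b), contraposes to O(b → u); with O(b) we get O(u).
Premises 2, 6, 7, 8 do not contribute to this derivation.
Thus O(u), which is F(not u): not u is forbidden.

Forbidden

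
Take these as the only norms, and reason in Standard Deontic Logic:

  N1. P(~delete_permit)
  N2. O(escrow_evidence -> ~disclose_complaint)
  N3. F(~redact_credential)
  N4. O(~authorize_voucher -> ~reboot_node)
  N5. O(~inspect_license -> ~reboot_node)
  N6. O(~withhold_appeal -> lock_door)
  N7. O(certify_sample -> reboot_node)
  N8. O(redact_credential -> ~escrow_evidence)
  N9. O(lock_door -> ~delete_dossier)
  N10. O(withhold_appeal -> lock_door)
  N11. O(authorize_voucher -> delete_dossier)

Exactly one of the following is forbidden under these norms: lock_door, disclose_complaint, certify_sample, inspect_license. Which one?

By case analysis on withhold_appeal: premise 10 gives O(withhold_appeal -> lock_door) and premise 6 gives O(~withhold_appeal -> lock_door), so O(lock_door) either way.
From O(lock_door) and premise 9, O(lock_door -> ~delete_dossier), we obtain O(~delete_dossier).
The contrapositive of premise 11 (O(authorize_voucher -> delete_dossier)) is O(~delete_dossier -> ~authorize_voucher), and O(~delete_dossier) is already established, so O(~authorize_voucher).
Applying K to premise 4 (O(~authorize_voucher -> ~reboot_node)) and O(~authorize_voucher) yields O(~reboot_node).
Premise 7 is O(certify_sample -> reboot_node); contrapositively O(~reboot_node -> ~certify_sample). Since O(~reboot_node) holds, K gives O(~certify_sample).
So O(~certify_sample) holds, i.e. certify_sample is forbidden. None of the other listed options is forbidden under the premises.

certify_sample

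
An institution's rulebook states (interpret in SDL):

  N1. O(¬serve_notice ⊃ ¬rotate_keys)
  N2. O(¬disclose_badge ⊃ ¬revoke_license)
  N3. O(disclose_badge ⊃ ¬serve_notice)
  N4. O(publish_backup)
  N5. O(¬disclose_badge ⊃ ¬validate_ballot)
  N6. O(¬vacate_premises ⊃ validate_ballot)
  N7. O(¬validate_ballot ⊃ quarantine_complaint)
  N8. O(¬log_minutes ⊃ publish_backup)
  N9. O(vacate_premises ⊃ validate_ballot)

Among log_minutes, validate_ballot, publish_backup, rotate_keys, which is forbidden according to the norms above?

Premises 9 and 6 are O(vacate_premises ⊃ validate_ballot) and O(¬vacate_premises ⊃ validate_ballot); every ideal world satisfies vacate_premises or ¬vacate_premises, so in either case validate_ballot holds — hence O(validate_ballot).
The contrapositive of premise 5 (O(¬disclose_badge ⊃ ¬validate_ballot)) is O(validate_ballot ⊃ disclose_badge), and O(validate_ballot) is already established, so O(disclose_badge).
From O(disclose_badge) and premise 3, O(disclose_badge ⊃ ¬serve_notice), we obtain O(¬serve_notice).
Premise 1 is O(¬serve_notice ⊃ ¬rotate_keys); since O(¬serve_notice), deontic closure gives O(¬rotate_keys).
So O(¬rotate_keys) holds, i.e. rotate_keys is forbidden. None of the other listed options is forbidden under the premises.

rotate_keys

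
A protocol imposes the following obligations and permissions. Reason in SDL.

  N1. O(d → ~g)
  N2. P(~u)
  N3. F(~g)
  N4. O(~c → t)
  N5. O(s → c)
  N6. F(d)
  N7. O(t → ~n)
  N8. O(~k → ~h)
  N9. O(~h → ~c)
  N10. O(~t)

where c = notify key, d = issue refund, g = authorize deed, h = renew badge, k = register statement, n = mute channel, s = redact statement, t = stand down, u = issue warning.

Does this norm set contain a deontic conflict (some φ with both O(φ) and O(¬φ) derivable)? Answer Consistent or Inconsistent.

Consistent

Premise 1 is O(d → ~g), but O(d) is not derivable from the premises, so it does not yield O(~g).
So O(~g) is not derivable, and the apparent clash with O(g) does not arise.
A world satisfying every obligation exists (e.g. c=true, d=false, g=true, h=true, k=true, n=false, s=false, t=false, u=false); no atom is both obligatory and forbidden, so the set is consistent.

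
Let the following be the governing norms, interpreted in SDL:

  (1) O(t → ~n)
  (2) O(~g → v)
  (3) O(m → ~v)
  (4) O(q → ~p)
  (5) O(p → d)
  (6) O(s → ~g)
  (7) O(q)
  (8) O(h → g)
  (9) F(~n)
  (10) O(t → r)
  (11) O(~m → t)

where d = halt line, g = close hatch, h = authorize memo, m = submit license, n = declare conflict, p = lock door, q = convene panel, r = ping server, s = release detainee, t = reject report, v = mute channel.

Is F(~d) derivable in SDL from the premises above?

No

Premise 5 is O(p → d), but O(p) is not derivable from the premises, so it does not yield O(d).
No other premise forces O(d). An ideal world satisfying every premise can still have ~d true, so F(~d) is not derivable.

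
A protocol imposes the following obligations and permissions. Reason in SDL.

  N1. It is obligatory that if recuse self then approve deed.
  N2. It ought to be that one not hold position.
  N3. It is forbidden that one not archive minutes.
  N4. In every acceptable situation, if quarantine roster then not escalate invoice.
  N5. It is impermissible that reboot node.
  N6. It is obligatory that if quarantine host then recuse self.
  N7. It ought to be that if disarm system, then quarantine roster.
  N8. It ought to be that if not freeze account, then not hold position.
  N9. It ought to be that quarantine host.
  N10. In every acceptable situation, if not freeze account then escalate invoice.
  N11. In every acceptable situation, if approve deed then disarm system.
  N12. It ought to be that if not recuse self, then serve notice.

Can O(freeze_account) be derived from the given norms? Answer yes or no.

From premise 9 we have O(quarantine_host).
Applying K to premise 6 (O(quarantine_host → recuse_self)) and O(quarantine_host) yields O(recuse_self).
From O(recuse_self) and premise 1, O(recuse_self → approve_deed), we obtain O(approve_deed).
Applying K to premise 11 (O(approve_deed → disarm_system)) and O(approve_deed) yields O(disarm_system).
With premise 7, O(disarm_system → quarantine_roster), the K-axiom yields O(quarantine_roster).
With premise 4, O(quarantine_roster → ¬escalate_invoice), the K-axiom yields O(¬escalate_invoice).
The contrapositive of premise 10 (O(¬freeze_account → escalate_invoice)) is O(¬escalate_invoice → freeze_account), and O(¬escalate_invoice) is already established, so O(freeze_account).
Premises 2, 3, 5, 8, 12 do not contribute to this derivation.
So O(freeze_account) follows.

Yes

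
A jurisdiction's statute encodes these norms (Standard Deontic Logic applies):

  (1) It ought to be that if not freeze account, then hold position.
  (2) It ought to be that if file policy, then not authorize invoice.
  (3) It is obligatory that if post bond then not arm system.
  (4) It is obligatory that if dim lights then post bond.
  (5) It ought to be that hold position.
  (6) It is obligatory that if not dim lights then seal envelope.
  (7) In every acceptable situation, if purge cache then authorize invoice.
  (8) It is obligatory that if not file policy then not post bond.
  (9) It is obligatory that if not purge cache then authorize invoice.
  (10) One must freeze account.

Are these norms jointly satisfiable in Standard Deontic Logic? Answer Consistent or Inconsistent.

Premise 1 is O(¬freeze_account → hold_position); even if O(hold_position) held, inferring O(¬freeze_account) would be affirming the consequent — invalid.
So O(¬freeze_account) is not derivable, and the apparent clash with O(freeze_account) does not arise.
A world satisfying every obligation exists (e.g. arm_system=false, authorize_invoice=true, dim_lights=false, file_policy=false, freeze_account=true, hold_position=true, post_bond=false, purge_cache=false, seal_envelope=true); no atom is both obligatory and forbidden, so the set is consistent.

Consistent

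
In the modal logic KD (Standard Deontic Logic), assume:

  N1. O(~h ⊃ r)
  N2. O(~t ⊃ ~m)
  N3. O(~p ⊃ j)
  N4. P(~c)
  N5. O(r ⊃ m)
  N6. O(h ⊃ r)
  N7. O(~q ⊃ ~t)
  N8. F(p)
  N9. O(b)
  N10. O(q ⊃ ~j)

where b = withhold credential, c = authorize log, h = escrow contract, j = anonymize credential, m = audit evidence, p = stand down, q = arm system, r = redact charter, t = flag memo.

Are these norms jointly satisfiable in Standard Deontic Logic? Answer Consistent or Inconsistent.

By case analysis on h: premise 6 gives O(h ⊃ r) and premise 1 gives O(~h ⊃ r), so O(r) either way.
With premise 5, O(r ⊃ m), the K-axiom yields O(m).
Premise 2 is O(~t ⊃ ~m); contrapositively O(m ⊃ t). Since O(m) holds, K gives O(t).
Premise 7, O(~q ⊃ ~t), contraposes to O(t ⊃ q); with O(t) we get O(q).
With premise 10, O(q ⊃ ~j), the K-axiom yields O(~j).
Premise 3 is O(~p ⊃ j); contrapositively O(~j ⊃ p). Since O(~j) holds, K gives O(p).
But premise 8, F(p), means O(~p).
We now have both O(p) and O(~p) — p is simultaneously obligatory and forbidden, violating the D-axiom.

Inconsistent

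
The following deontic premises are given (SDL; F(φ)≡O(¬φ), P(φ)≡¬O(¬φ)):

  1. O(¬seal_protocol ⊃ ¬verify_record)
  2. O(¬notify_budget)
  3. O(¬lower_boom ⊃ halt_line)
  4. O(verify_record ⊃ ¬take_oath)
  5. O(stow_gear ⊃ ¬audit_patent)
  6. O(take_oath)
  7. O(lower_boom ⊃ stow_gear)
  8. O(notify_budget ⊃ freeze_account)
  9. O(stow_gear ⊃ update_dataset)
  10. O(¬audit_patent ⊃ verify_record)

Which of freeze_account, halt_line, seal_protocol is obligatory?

halt_line

Premise 6 gives O(take_oath).
Premise 4, O(verify_record ⊃ ¬take_oath), contraposes to O(take_oath ⊃ ¬verify_record); with O(take_oath) we get O(¬verify_record).
Premise 10 is O(¬audit_patent ⊃ verify_record); contrapositively O(¬verify_record ⊃ audit_patent). Since O(¬verify_record) holds, K gives O(audit_patent).
Premise 5 is O(stow_gear ⊃ ¬audit_patent); contrapositively O(audit_patent ⊃ ¬stow_gear). Since O(audit_patent) holds, K gives O(¬stow_gear).
Premise 7 is O(lower_boom ⊃ stow_gear); contrapositively O(¬stow_gear ⊃ ¬lower_boom). Since O(¬stow_gear) holds, K gives O(¬lower_boom).
Applying K to premise 3 (O(¬lower_boom ⊃ halt_line)) and O(¬lower_boom) yields O(halt_line).
So O(halt_line) holds — halt_line is obligatory. None of the other listed options is made obligatory by any chain of premises.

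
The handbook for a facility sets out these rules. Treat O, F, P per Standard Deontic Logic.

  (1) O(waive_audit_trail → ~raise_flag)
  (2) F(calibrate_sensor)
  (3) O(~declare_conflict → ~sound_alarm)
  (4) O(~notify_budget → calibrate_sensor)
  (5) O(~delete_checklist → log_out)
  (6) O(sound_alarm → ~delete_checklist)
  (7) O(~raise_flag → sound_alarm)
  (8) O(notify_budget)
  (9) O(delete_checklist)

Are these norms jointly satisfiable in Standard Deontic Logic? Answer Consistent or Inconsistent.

Premise 4 is O(~notify_budget → calibrate_sensor), but O(~notify_budget) is not derivable from the premises, so it does not yield O(calibrate_sensor).
So O(calibrate_sensor) is not derivable, and the apparent clash with O(~calibrate_sensor) does not arise.
A world satisfying every obligation exists (e.g. calibrate_sensor=false, declare_conflict=false, delete_checklist=true, log_out=false, notify_budget=true, raise_flag=true, sound_alarm=false, waive_audit_trail=false); no atom is both obligatory and forbidden, so the set is consistent.

Consistent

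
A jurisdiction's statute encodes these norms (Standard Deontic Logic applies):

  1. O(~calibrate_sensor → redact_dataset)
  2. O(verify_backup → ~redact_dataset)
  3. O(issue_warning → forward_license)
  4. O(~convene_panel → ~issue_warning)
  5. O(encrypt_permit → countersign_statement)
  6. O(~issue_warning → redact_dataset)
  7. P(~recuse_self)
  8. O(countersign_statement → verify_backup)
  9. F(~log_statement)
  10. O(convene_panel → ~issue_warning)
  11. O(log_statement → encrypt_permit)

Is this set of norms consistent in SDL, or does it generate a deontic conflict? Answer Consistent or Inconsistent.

Premises 10 and 4 are O(convene_panel → ~issue_warning) and O(~convene_panel → ~issue_warning); every ideal world satisfies convene_panel or ~convene_panel, so in either case ~issue_warning holds — hence O(~issue_warning).
Applying K to premise 6 (O(~issue_warning → redact_dataset)) and O(~issue_warning) yields O(redact_dataset).
The contrapositive of premise 2 (O(verify_backup → ~redact_dataset)) is O(redact_dataset → ~verify_backup), and O(redact_dataset) is already established, so O(~verify_backup).
Premise 8, O(countersign_statement → verify_backup), contraposes to O(~verify_backup → ~countersign_statement); with O(~verify_backup) we get O(~countersign_statement).
Premise 5, O(encrypt_permit → countersign_statement), contraposes to O(~countersign_statement → ~encrypt_permit); with O(~countersign_statement) we get O(~encrypt_permit).
Premise 11 is O(log_statement → encrypt_permit); contrapositively O(~encrypt_permit → ~log_statement). Since O(~encrypt_permit) holds, K gives O(~log_statement).
However, F(~log_statement) at premise 9 amounts to O(log_statement).
We now have both O(~log_statement) and O(log_statement) — log_statement is simultaneously obligatory and forbidden, violating the D-axiom.

Inconsistent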